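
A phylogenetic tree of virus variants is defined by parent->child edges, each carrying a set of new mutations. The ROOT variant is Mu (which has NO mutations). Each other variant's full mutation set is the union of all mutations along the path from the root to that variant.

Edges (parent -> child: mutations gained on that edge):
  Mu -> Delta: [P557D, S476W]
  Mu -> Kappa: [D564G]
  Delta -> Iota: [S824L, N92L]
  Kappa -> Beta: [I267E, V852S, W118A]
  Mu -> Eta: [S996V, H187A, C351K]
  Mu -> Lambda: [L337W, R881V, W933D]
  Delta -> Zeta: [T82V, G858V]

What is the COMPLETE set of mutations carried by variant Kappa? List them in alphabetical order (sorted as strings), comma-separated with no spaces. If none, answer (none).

At Mu: gained [] -> total []
At Kappa: gained ['D564G'] -> total ['D564G']

Answer: D564G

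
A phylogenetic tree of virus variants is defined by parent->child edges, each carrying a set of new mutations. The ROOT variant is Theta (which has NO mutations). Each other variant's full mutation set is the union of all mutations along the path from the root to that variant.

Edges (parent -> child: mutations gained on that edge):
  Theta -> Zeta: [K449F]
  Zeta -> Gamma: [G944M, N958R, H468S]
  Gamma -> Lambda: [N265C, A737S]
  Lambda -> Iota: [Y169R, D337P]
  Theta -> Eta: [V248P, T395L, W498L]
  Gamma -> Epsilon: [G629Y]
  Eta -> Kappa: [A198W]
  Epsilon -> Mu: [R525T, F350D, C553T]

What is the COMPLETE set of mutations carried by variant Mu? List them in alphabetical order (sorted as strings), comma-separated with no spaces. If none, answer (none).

Answer: C553T,F350D,G629Y,G944M,H468S,K449F,N958R,R525T

Derivation:
At Theta: gained [] -> total []
At Zeta: gained ['K449F'] -> total ['K449F']
At Gamma: gained ['G944M', 'N958R', 'H468S'] -> total ['G944M', 'H468S', 'K449F', 'N958R']
At Epsilon: gained ['G629Y'] -> total ['G629Y', 'G944M', 'H468S', 'K449F', 'N958R']
At Mu: gained ['R525T', 'F350D', 'C553T'] -> total ['C553T', 'F350D', 'G629Y', 'G944M', 'H468S', 'K449F', 'N958R', 'R525T']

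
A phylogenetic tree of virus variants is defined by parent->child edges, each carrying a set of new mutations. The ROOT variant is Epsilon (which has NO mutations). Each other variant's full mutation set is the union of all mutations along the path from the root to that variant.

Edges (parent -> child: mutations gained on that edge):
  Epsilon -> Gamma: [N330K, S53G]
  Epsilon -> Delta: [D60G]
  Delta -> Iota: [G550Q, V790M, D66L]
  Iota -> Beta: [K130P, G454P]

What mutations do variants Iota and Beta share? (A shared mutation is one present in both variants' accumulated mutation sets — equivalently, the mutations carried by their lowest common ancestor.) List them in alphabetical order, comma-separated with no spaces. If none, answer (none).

Answer: D60G,D66L,G550Q,V790M

Derivation:
Accumulating mutations along path to Iota:
  At Epsilon: gained [] -> total []
  At Delta: gained ['D60G'] -> total ['D60G']
  At Iota: gained ['G550Q', 'V790M', 'D66L'] -> total ['D60G', 'D66L', 'G550Q', 'V790M']
Mutations(Iota) = ['D60G', 'D66L', 'G550Q', 'V790M']
Accumulating mutations along path to Beta:
  At Epsilon: gained [] -> total []
  At Delta: gained ['D60G'] -> total ['D60G']
  At Iota: gained ['G550Q', 'V790M', 'D66L'] -> total ['D60G', 'D66L', 'G550Q', 'V790M']
  At Beta: gained ['K130P', 'G454P'] -> total ['D60G', 'D66L', 'G454P', 'G550Q', 'K130P', 'V790M']
Mutations(Beta) = ['D60G', 'D66L', 'G454P', 'G550Q', 'K130P', 'V790M']
Intersection: ['D60G', 'D66L', 'G550Q', 'V790M'] ∩ ['D60G', 'D66L', 'G454P', 'G550Q', 'K130P', 'V790M'] = ['D60G', 'D66L', 'G550Q', 'V790M']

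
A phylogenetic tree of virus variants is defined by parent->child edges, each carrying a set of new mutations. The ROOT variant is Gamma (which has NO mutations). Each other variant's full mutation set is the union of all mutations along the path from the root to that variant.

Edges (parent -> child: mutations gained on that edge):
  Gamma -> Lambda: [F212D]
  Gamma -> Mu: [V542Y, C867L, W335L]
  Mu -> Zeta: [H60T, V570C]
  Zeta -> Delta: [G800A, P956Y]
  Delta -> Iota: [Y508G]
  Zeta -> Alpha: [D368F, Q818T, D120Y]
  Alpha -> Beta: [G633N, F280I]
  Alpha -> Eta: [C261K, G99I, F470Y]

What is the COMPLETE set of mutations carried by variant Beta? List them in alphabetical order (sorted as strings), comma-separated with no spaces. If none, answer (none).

Answer: C867L,D120Y,D368F,F280I,G633N,H60T,Q818T,V542Y,V570C,W335L

Derivation:
At Gamma: gained [] -> total []
At Mu: gained ['V542Y', 'C867L', 'W335L'] -> total ['C867L', 'V542Y', 'W335L']
At Zeta: gained ['H60T', 'V570C'] -> total ['C867L', 'H60T', 'V542Y', 'V570C', 'W335L']
At Alpha: gained ['D368F', 'Q818T', 'D120Y'] -> total ['C867L', 'D120Y', 'D368F', 'H60T', 'Q818T', 'V542Y', 'V570C', 'W335L']
At Beta: gained ['G633N', 'F280I'] -> total ['C867L', 'D120Y', 'D368F', 'F280I', 'G633N', 'H60T', 'Q818T', 'V542Y', 'V570C', 'W335L']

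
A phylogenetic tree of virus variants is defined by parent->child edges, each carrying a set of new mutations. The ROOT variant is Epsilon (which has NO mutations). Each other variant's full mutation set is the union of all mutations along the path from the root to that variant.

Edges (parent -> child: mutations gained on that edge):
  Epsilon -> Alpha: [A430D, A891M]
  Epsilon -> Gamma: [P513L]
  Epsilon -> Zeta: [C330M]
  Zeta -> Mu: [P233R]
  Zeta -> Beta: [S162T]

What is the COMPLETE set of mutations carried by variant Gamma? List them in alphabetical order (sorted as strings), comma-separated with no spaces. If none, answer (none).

Answer: P513L

Derivation:
At Epsilon: gained [] -> total []
At Gamma: gained ['P513L'] -> total ['P513L']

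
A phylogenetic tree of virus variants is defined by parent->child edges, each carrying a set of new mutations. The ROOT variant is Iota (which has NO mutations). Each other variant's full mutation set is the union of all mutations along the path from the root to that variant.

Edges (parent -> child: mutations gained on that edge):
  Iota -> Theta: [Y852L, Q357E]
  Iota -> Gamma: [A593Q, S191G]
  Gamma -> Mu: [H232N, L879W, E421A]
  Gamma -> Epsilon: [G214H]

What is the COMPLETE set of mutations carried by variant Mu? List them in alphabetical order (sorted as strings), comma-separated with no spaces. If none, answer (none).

At Iota: gained [] -> total []
At Gamma: gained ['A593Q', 'S191G'] -> total ['A593Q', 'S191G']
At Mu: gained ['H232N', 'L879W', 'E421A'] -> total ['A593Q', 'E421A', 'H232N', 'L879W', 'S191G']

Answer: A593Q,E421A,H232N,L879W,S191G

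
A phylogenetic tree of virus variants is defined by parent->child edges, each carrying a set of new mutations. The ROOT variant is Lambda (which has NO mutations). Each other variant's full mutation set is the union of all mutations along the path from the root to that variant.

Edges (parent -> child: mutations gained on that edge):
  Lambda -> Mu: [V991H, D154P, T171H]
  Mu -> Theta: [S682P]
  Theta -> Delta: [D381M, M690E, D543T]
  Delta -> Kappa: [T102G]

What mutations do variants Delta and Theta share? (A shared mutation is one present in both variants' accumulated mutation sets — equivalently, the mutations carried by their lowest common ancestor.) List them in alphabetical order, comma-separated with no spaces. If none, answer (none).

Accumulating mutations along path to Delta:
  At Lambda: gained [] -> total []
  At Mu: gained ['V991H', 'D154P', 'T171H'] -> total ['D154P', 'T171H', 'V991H']
  At Theta: gained ['S682P'] -> total ['D154P', 'S682P', 'T171H', 'V991H']
  At Delta: gained ['D381M', 'M690E', 'D543T'] -> total ['D154P', 'D381M', 'D543T', 'M690E', 'S682P', 'T171H', 'V991H']
Mutations(Delta) = ['D154P', 'D381M', 'D543T', 'M690E', 'S682P', 'T171H', 'V991H']
Accumulating mutations along path to Theta:
  At Lambda: gained [] -> total []
  At Mu: gained ['V991H', 'D154P', 'T171H'] -> total ['D154P', 'T171H', 'V991H']
  At Theta: gained ['S682P'] -> total ['D154P', 'S682P', 'T171H', 'V991H']
Mutations(Theta) = ['D154P', 'S682P', 'T171H', 'V991H']
Intersection: ['D154P', 'D381M', 'D543T', 'M690E', 'S682P', 'T171H', 'V991H'] ∩ ['D154P', 'S682P', 'T171H', 'V991H'] = ['D154P', 'S682P', 'T171H', 'V991H']

Answer: D154P,S682P,T171H,V991H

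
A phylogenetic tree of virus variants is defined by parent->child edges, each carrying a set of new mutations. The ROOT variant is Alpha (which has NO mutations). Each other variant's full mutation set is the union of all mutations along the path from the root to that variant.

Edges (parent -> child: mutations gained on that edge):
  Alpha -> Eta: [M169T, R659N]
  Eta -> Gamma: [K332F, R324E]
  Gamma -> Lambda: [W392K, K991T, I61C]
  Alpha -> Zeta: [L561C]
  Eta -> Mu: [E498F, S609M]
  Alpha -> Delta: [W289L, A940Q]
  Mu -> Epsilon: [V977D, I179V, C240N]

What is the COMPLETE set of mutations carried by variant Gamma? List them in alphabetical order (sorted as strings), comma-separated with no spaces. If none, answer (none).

Answer: K332F,M169T,R324E,R659N

Derivation:
At Alpha: gained [] -> total []
At Eta: gained ['M169T', 'R659N'] -> total ['M169T', 'R659N']
At Gamma: gained ['K332F', 'R324E'] -> total ['K332F', 'M169T', 'R324E', 'R659N']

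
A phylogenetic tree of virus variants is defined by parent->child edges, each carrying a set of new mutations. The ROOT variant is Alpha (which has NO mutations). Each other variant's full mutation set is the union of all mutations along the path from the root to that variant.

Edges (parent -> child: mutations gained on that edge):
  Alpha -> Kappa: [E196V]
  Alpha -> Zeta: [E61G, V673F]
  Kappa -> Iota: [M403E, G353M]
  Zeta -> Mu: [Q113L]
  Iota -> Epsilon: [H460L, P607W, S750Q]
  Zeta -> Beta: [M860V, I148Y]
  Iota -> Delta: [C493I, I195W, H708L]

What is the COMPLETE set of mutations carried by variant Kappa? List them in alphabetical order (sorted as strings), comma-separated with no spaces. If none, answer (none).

Answer: E196V

Derivation:
At Alpha: gained [] -> total []
At Kappa: gained ['E196V'] -> total ['E196V']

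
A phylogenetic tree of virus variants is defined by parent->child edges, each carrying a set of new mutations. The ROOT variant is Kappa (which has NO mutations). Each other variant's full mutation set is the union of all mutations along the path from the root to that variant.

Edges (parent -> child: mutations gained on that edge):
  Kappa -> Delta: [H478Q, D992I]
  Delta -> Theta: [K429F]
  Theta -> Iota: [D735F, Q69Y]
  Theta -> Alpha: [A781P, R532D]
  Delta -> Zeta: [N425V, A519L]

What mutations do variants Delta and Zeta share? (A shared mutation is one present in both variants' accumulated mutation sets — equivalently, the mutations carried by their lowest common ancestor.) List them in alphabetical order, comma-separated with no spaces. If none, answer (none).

Answer: D992I,H478Q

Derivation:
Accumulating mutations along path to Delta:
  At Kappa: gained [] -> total []
  At Delta: gained ['H478Q', 'D992I'] -> total ['D992I', 'H478Q']
Mutations(Delta) = ['D992I', 'H478Q']
Accumulating mutations along path to Zeta:
  At Kappa: gained [] -> total []
  At Delta: gained ['H478Q', 'D992I'] -> total ['D992I', 'H478Q']
  At Zeta: gained ['N425V', 'A519L'] -> total ['A519L', 'D992I', 'H478Q', 'N425V']
Mutations(Zeta) = ['A519L', 'D992I', 'H478Q', 'N425V']
Intersection: ['D992I', 'H478Q'] ∩ ['A519L', 'D992I', 'H478Q', 'N425V'] = ['D992I', 'H478Q']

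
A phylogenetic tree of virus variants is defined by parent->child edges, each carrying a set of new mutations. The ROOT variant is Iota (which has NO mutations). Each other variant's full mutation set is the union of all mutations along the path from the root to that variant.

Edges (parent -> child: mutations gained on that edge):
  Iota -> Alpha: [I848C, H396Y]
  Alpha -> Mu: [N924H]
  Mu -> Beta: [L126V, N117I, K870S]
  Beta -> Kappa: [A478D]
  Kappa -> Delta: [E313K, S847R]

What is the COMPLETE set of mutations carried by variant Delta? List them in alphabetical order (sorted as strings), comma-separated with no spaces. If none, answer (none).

At Iota: gained [] -> total []
At Alpha: gained ['I848C', 'H396Y'] -> total ['H396Y', 'I848C']
At Mu: gained ['N924H'] -> total ['H396Y', 'I848C', 'N924H']
At Beta: gained ['L126V', 'N117I', 'K870S'] -> total ['H396Y', 'I848C', 'K870S', 'L126V', 'N117I', 'N924H']
At Kappa: gained ['A478D'] -> total ['A478D', 'H396Y', 'I848C', 'K870S', 'L126V', 'N117I', 'N924H']
At Delta: gained ['E313K', 'S847R'] -> total ['A478D', 'E313K', 'H396Y', 'I848C', 'K870S', 'L126V', 'N117I', 'N924H', 'S847R']

Answer: A478D,E313K,H396Y,I848C,K870S,L126V,N117I,N924H,S847R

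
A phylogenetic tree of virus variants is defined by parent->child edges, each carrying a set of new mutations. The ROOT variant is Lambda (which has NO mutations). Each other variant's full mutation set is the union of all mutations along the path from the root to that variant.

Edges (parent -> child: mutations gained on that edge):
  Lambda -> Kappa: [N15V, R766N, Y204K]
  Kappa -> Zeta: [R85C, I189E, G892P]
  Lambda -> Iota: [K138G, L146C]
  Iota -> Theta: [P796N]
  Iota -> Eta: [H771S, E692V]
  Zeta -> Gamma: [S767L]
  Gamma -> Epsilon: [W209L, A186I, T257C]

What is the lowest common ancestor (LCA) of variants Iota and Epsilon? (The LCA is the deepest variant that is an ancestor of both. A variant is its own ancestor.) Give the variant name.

Answer: Lambda

Derivation:
Path from root to Iota: Lambda -> Iota
  ancestors of Iota: {Lambda, Iota}
Path from root to Epsilon: Lambda -> Kappa -> Zeta -> Gamma -> Epsilon
  ancestors of Epsilon: {Lambda, Kappa, Zeta, Gamma, Epsilon}
Common ancestors: {Lambda}
Walk up from Epsilon: Epsilon (not in ancestors of Iota), Gamma (not in ancestors of Iota), Zeta (not in ancestors of Iota), Kappa (not in ancestors of Iota), Lambda (in ancestors of Iota)
Deepest common ancestor (LCA) = Lambda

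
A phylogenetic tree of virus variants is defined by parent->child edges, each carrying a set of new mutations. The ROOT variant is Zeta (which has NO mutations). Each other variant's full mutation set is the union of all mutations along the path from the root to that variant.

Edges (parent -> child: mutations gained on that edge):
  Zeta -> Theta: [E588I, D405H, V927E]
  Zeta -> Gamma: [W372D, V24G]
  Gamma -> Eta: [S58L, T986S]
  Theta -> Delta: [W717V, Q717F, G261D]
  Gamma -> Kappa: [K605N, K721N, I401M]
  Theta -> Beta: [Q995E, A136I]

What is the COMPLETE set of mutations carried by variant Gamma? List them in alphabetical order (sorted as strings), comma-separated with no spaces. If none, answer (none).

Answer: V24G,W372D

Derivation:
At Zeta: gained [] -> total []
At Gamma: gained ['W372D', 'V24G'] -> total ['V24G', 'W372D']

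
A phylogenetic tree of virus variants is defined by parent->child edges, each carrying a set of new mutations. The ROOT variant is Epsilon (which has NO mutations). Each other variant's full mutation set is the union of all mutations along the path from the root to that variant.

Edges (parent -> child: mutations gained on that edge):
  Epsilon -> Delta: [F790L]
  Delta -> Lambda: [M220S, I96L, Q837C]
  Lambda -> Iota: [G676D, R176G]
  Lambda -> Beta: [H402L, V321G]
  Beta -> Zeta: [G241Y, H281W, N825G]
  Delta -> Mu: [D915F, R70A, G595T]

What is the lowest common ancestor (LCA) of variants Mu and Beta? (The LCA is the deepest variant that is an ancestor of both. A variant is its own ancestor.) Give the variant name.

Answer: Delta

Derivation:
Path from root to Mu: Epsilon -> Delta -> Mu
  ancestors of Mu: {Epsilon, Delta, Mu}
Path from root to Beta: Epsilon -> Delta -> Lambda -> Beta
  ancestors of Beta: {Epsilon, Delta, Lambda, Beta}
Common ancestors: {Epsilon, Delta}
Walk up from Beta: Beta (not in ancestors of Mu), Lambda (not in ancestors of Mu), Delta (in ancestors of Mu), Epsilon (in ancestors of Mu)
Deepest common ancestor (LCA) = Delta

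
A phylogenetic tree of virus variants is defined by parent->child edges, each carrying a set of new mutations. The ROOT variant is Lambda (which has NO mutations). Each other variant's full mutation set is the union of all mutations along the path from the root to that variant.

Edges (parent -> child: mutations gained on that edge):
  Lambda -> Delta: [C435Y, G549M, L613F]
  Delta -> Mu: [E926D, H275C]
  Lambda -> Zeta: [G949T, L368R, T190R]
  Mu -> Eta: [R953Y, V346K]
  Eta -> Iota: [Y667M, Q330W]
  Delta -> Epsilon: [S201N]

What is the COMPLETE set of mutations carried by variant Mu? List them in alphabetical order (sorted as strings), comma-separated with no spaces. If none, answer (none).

At Lambda: gained [] -> total []
At Delta: gained ['C435Y', 'G549M', 'L613F'] -> total ['C435Y', 'G549M', 'L613F']
At Mu: gained ['E926D', 'H275C'] -> total ['C435Y', 'E926D', 'G549M', 'H275C', 'L613F']

Answer: C435Y,E926D,G549M,H275C,L613F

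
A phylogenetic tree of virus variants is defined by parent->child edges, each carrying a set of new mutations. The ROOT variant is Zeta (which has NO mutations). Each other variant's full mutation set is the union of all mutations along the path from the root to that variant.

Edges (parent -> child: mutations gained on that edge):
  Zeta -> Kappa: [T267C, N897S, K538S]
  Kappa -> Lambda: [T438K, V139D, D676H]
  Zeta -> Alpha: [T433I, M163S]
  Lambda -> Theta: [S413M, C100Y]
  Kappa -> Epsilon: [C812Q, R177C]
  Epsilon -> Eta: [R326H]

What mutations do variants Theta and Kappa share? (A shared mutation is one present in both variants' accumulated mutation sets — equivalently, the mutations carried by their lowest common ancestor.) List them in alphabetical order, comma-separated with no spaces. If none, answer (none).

Accumulating mutations along path to Theta:
  At Zeta: gained [] -> total []
  At Kappa: gained ['T267C', 'N897S', 'K538S'] -> total ['K538S', 'N897S', 'T267C']
  At Lambda: gained ['T438K', 'V139D', 'D676H'] -> total ['D676H', 'K538S', 'N897S', 'T267C', 'T438K', 'V139D']
  At Theta: gained ['S413M', 'C100Y'] -> total ['C100Y', 'D676H', 'K538S', 'N897S', 'S413M', 'T267C', 'T438K', 'V139D']
Mutations(Theta) = ['C100Y', 'D676H', 'K538S', 'N897S', 'S413M', 'T267C', 'T438K', 'V139D']
Accumulating mutations along path to Kappa:
  At Zeta: gained [] -> total []
  At Kappa: gained ['T267C', 'N897S', 'K538S'] -> total ['K538S', 'N897S', 'T267C']
Mutations(Kappa) = ['K538S', 'N897S', 'T267C']
Intersection: ['C100Y', 'D676H', 'K538S', 'N897S', 'S413M', 'T267C', 'T438K', 'V139D'] ∩ ['K538S', 'N897S', 'T267C'] = ['K538S', 'N897S', 'T267C']

Answer: K538S,N897S,T267C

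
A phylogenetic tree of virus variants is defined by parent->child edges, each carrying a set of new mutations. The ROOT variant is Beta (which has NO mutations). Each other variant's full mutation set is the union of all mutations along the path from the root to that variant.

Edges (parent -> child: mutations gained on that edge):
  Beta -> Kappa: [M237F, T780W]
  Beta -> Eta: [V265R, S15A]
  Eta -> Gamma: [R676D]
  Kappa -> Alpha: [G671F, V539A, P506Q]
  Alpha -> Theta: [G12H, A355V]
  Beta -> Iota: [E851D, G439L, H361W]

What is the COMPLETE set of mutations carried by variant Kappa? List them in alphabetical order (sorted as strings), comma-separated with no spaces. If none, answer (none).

At Beta: gained [] -> total []
At Kappa: gained ['M237F', 'T780W'] -> total ['M237F', 'T780W']

Answer: M237F,T780W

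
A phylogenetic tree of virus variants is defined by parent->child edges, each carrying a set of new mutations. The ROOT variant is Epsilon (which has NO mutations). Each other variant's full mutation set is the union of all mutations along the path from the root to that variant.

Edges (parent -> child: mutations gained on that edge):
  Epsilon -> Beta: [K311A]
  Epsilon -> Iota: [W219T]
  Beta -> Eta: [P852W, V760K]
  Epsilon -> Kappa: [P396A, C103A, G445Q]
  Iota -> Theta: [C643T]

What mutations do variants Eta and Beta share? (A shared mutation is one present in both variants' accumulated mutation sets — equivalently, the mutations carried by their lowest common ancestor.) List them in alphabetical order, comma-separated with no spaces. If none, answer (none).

Accumulating mutations along path to Eta:
  At Epsilon: gained [] -> total []
  At Beta: gained ['K311A'] -> total ['K311A']
  At Eta: gained ['P852W', 'V760K'] -> total ['K311A', 'P852W', 'V760K']
Mutations(Eta) = ['K311A', 'P852W', 'V760K']
Accumulating mutations along path to Beta:
  At Epsilon: gained [] -> total []
  At Beta: gained ['K311A'] -> total ['K311A']
Mutations(Beta) = ['K311A']
Intersection: ['K311A', 'P852W', 'V760K'] ∩ ['K311A'] = ['K311A']

Answer: K311A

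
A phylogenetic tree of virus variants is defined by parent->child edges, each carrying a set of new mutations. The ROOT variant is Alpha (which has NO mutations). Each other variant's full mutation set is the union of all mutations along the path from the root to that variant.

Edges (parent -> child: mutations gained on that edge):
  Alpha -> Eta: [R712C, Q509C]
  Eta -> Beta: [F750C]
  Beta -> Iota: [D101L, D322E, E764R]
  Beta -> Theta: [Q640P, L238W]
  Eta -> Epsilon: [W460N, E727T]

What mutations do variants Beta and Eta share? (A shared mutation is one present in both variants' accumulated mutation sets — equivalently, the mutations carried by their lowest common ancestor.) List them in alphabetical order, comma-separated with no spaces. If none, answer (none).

Accumulating mutations along path to Beta:
  At Alpha: gained [] -> total []
  At Eta: gained ['R712C', 'Q509C'] -> total ['Q509C', 'R712C']
  At Beta: gained ['F750C'] -> total ['F750C', 'Q509C', 'R712C']
Mutations(Beta) = ['F750C', 'Q509C', 'R712C']
Accumulating mutations along path to Eta:
  At Alpha: gained [] -> total []
  At Eta: gained ['R712C', 'Q509C'] -> total ['Q509C', 'R712C']
Mutations(Eta) = ['Q509C', 'R712C']
Intersection: ['F750C', 'Q509C', 'R712C'] ∩ ['Q509C', 'R712C'] = ['Q509C', 'R712C']

Answer: Q509C,R712C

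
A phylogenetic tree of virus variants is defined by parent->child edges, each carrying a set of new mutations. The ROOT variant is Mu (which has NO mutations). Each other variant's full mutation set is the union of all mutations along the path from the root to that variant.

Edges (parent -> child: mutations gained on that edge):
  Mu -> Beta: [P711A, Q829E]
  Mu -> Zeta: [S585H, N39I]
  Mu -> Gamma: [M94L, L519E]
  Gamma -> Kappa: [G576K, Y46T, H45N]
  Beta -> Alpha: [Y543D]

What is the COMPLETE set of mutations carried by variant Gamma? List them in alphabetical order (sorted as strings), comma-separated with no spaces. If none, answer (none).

At Mu: gained [] -> total []
At Gamma: gained ['M94L', 'L519E'] -> total ['L519E', 'M94L']

Answer: L519E,M94L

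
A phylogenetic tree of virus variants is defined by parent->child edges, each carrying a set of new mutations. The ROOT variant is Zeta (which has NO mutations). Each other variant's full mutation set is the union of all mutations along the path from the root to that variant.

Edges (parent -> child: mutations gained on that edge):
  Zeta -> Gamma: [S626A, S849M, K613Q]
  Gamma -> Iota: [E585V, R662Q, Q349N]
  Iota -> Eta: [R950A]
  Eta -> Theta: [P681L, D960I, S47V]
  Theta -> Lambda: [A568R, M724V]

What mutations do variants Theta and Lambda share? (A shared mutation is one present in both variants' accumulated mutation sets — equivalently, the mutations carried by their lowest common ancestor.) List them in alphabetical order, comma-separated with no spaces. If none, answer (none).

Accumulating mutations along path to Theta:
  At Zeta: gained [] -> total []
  At Gamma: gained ['S626A', 'S849M', 'K613Q'] -> total ['K613Q', 'S626A', 'S849M']
  At Iota: gained ['E585V', 'R662Q', 'Q349N'] -> total ['E585V', 'K613Q', 'Q349N', 'R662Q', 'S626A', 'S849M']
  At Eta: gained ['R950A'] -> total ['E585V', 'K613Q', 'Q349N', 'R662Q', 'R950A', 'S626A', 'S849M']
  At Theta: gained ['P681L', 'D960I', 'S47V'] -> total ['D960I', 'E585V', 'K613Q', 'P681L', 'Q349N', 'R662Q', 'R950A', 'S47V', 'S626A', 'S849M']
Mutations(Theta) = ['D960I', 'E585V', 'K613Q', 'P681L', 'Q349N', 'R662Q', 'R950A', 'S47V', 'S626A', 'S849M']
Accumulating mutations along path to Lambda:
  At Zeta: gained [] -> total []
  At Gamma: gained ['S626A', 'S849M', 'K613Q'] -> total ['K613Q', 'S626A', 'S849M']
  At Iota: gained ['E585V', 'R662Q', 'Q349N'] -> total ['E585V', 'K613Q', 'Q349N', 'R662Q', 'S626A', 'S849M']
  At Eta: gained ['R950A'] -> total ['E585V', 'K613Q', 'Q349N', 'R662Q', 'R950A', 'S626A', 'S849M']
  At Theta: gained ['P681L', 'D960I', 'S47V'] -> total ['D960I', 'E585V', 'K613Q', 'P681L', 'Q349N', 'R662Q', 'R950A', 'S47V', 'S626A', 'S849M']
  At Lambda: gained ['A568R', 'M724V'] -> total ['A568R', 'D960I', 'E585V', 'K613Q', 'M724V', 'P681L', 'Q349N', 'R662Q', 'R950A', 'S47V', 'S626A', 'S849M']
Mutations(Lambda) = ['A568R', 'D960I', 'E585V', 'K613Q', 'M724V', 'P681L', 'Q349N', 'R662Q', 'R950A', 'S47V', 'S626A', 'S849M']
Intersection: ['D960I', 'E585V', 'K613Q', 'P681L', 'Q349N', 'R662Q', 'R950A', 'S47V', 'S626A', 'S849M'] ∩ ['A568R', 'D960I', 'E585V', 'K613Q', 'M724V', 'P681L', 'Q349N', 'R662Q', 'R950A', 'S47V', 'S626A', 'S849M'] = ['D960I', 'E585V', 'K613Q', 'P681L', 'Q349N', 'R662Q', 'R950A', 'S47V', 'S626A', 'S849M']

Answer: D960I,E585V,K613Q,P681L,Q349N,R662Q,R950A,S47V,S626A,S849M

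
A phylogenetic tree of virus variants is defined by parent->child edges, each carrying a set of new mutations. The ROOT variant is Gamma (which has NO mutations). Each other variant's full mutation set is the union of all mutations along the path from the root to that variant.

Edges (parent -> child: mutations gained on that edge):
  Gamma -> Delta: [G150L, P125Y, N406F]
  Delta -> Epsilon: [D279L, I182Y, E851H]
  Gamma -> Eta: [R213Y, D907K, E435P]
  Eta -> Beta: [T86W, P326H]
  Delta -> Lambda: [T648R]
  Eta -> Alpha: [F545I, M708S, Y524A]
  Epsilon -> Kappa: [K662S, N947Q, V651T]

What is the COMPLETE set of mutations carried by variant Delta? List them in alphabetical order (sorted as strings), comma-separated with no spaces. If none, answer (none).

Answer: G150L,N406F,P125Y

Derivation:
At Gamma: gained [] -> total []
At Delta: gained ['G150L', 'P125Y', 'N406F'] -> total ['G150L', 'N406F', 'P125Y']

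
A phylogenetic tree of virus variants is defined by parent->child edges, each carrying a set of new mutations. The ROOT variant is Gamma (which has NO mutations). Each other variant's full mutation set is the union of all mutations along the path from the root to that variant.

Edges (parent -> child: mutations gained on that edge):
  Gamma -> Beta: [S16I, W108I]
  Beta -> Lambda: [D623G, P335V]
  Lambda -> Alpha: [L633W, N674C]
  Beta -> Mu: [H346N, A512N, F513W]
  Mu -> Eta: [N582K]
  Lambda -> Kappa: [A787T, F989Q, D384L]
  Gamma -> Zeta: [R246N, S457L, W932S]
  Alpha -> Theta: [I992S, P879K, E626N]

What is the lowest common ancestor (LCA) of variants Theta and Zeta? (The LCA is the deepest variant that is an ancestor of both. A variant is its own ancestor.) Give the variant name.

Path from root to Theta: Gamma -> Beta -> Lambda -> Alpha -> Theta
  ancestors of Theta: {Gamma, Beta, Lambda, Alpha, Theta}
Path from root to Zeta: Gamma -> Zeta
  ancestors of Zeta: {Gamma, Zeta}
Common ancestors: {Gamma}
Walk up from Zeta: Zeta (not in ancestors of Theta), Gamma (in ancestors of Theta)
Deepest common ancestor (LCA) = Gamma

Answer: Gamma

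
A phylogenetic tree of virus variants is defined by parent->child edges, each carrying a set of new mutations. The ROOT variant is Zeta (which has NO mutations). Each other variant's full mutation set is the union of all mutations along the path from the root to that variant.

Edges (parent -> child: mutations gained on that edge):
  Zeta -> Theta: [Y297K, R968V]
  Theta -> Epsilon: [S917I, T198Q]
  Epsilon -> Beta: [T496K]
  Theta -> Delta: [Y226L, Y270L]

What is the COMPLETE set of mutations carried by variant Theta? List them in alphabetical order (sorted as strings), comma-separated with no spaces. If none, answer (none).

Answer: R968V,Y297K

Derivation:
At Zeta: gained [] -> total []
At Theta: gained ['Y297K', 'R968V'] -> total ['R968V', 'Y297K']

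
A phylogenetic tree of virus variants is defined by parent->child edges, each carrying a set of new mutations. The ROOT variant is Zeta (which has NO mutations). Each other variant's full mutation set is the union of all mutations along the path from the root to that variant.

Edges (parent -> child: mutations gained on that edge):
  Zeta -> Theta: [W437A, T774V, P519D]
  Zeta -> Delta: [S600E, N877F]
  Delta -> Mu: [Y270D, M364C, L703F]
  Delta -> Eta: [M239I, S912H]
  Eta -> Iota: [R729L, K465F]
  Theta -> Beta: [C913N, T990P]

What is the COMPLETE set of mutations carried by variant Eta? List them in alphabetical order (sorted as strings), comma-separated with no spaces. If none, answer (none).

Answer: M239I,N877F,S600E,S912H

Derivation:
At Zeta: gained [] -> total []
At Delta: gained ['S600E', 'N877F'] -> total ['N877F', 'S600E']
At Eta: gained ['M239I', 'S912H'] -> total ['M239I', 'N877F', 'S600E', 'S912H']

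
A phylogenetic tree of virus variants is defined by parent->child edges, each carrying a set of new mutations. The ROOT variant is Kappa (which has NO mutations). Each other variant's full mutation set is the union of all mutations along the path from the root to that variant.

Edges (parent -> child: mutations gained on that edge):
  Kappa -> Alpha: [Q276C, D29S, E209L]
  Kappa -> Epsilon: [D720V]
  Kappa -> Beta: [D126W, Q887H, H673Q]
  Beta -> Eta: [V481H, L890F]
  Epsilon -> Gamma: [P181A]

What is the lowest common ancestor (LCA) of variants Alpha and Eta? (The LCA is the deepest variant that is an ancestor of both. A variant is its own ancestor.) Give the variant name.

Answer: Kappa

Derivation:
Path from root to Alpha: Kappa -> Alpha
  ancestors of Alpha: {Kappa, Alpha}
Path from root to Eta: Kappa -> Beta -> Eta
  ancestors of Eta: {Kappa, Beta, Eta}
Common ancestors: {Kappa}
Walk up from Eta: Eta (not in ancestors of Alpha), Beta (not in ancestors of Alpha), Kappa (in ancestors of Alpha)
Deepest common ancestor (LCA) = Kappa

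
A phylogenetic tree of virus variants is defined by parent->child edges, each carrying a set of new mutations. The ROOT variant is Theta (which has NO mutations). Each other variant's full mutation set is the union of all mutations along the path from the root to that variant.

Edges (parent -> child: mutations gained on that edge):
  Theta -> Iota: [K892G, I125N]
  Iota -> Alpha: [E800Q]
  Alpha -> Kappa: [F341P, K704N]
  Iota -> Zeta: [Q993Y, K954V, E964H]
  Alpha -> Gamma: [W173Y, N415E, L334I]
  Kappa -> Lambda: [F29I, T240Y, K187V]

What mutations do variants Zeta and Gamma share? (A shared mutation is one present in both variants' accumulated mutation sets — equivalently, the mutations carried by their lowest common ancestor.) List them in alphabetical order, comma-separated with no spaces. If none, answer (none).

Accumulating mutations along path to Zeta:
  At Theta: gained [] -> total []
  At Iota: gained ['K892G', 'I125N'] -> total ['I125N', 'K892G']
  At Zeta: gained ['Q993Y', 'K954V', 'E964H'] -> total ['E964H', 'I125N', 'K892G', 'K954V', 'Q993Y']
Mutations(Zeta) = ['E964H', 'I125N', 'K892G', 'K954V', 'Q993Y']
Accumulating mutations along path to Gamma:
  At Theta: gained [] -> total []
  At Iota: gained ['K892G', 'I125N'] -> total ['I125N', 'K892G']
  At Alpha: gained ['E800Q'] -> total ['E800Q', 'I125N', 'K892G']
  At Gamma: gained ['W173Y', 'N415E', 'L334I'] -> total ['E800Q', 'I125N', 'K892G', 'L334I', 'N415E', 'W173Y']
Mutations(Gamma) = ['E800Q', 'I125N', 'K892G', 'L334I', 'N415E', 'W173Y']
Intersection: ['E964H', 'I125N', 'K892G', 'K954V', 'Q993Y'] ∩ ['E800Q', 'I125N', 'K892G', 'L334I', 'N415E', 'W173Y'] = ['I125N', 'K892G']

Answer: I125N,K892G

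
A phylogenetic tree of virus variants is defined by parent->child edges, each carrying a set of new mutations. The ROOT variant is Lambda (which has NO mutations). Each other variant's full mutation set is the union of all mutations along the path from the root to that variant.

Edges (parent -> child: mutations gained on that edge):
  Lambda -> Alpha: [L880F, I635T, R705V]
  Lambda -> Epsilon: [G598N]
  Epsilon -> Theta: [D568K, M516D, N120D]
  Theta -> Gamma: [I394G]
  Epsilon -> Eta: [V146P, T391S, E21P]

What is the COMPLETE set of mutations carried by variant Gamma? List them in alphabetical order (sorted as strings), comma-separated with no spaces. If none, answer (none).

At Lambda: gained [] -> total []
At Epsilon: gained ['G598N'] -> total ['G598N']
At Theta: gained ['D568K', 'M516D', 'N120D'] -> total ['D568K', 'G598N', 'M516D', 'N120D']
At Gamma: gained ['I394G'] -> total ['D568K', 'G598N', 'I394G', 'M516D', 'N120D']

Answer: D568K,G598N,I394G,M516D,N120D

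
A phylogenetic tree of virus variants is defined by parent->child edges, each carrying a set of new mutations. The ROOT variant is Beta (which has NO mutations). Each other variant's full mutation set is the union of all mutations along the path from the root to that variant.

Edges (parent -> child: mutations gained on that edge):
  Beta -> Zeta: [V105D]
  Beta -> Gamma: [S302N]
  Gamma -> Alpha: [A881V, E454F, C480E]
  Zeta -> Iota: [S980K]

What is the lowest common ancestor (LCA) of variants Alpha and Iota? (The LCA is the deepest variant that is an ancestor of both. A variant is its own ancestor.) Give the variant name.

Answer: Beta

Derivation:
Path from root to Alpha: Beta -> Gamma -> Alpha
  ancestors of Alpha: {Beta, Gamma, Alpha}
Path from root to Iota: Beta -> Zeta -> Iota
  ancestors of Iota: {Beta, Zeta, Iota}
Common ancestors: {Beta}
Walk up from Iota: Iota (not in ancestors of Alpha), Zeta (not in ancestors of Alpha), Beta (in ancestors of Alpha)
Deepest common ancestor (LCA) = Beta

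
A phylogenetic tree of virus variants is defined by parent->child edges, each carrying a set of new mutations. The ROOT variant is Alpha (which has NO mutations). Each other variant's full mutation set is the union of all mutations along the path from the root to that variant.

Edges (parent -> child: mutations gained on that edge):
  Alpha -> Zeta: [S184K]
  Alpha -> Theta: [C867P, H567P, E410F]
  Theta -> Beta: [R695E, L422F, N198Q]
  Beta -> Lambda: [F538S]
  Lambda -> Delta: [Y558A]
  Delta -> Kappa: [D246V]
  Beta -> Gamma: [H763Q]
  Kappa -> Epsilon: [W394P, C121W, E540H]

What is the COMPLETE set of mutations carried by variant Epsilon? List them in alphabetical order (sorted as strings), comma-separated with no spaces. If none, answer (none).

At Alpha: gained [] -> total []
At Theta: gained ['C867P', 'H567P', 'E410F'] -> total ['C867P', 'E410F', 'H567P']
At Beta: gained ['R695E', 'L422F', 'N198Q'] -> total ['C867P', 'E410F', 'H567P', 'L422F', 'N198Q', 'R695E']
At Lambda: gained ['F538S'] -> total ['C867P', 'E410F', 'F538S', 'H567P', 'L422F', 'N198Q', 'R695E']
At Delta: gained ['Y558A'] -> total ['C867P', 'E410F', 'F538S', 'H567P', 'L422F', 'N198Q', 'R695E', 'Y558A']
At Kappa: gained ['D246V'] -> total ['C867P', 'D246V', 'E410F', 'F538S', 'H567P', 'L422F', 'N198Q', 'R695E', 'Y558A']
At Epsilon: gained ['W394P', 'C121W', 'E540H'] -> total ['C121W', 'C867P', 'D246V', 'E410F', 'E540H', 'F538S', 'H567P', 'L422F', 'N198Q', 'R695E', 'W394P', 'Y558A']

Answer: C121W,C867P,D246V,E410F,E540H,F538S,H567P,L422F,N198Q,R695E,W394P,Y558A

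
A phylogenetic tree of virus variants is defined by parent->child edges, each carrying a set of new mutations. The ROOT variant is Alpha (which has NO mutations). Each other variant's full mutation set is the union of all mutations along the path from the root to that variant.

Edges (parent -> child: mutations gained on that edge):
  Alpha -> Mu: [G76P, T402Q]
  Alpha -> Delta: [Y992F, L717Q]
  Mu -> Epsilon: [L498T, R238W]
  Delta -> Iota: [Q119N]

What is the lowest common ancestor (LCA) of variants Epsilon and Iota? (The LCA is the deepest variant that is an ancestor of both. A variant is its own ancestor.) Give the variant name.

Path from root to Epsilon: Alpha -> Mu -> Epsilon
  ancestors of Epsilon: {Alpha, Mu, Epsilon}
Path from root to Iota: Alpha -> Delta -> Iota
  ancestors of Iota: {Alpha, Delta, Iota}
Common ancestors: {Alpha}
Walk up from Iota: Iota (not in ancestors of Epsilon), Delta (not in ancestors of Epsilon), Alpha (in ancestors of Epsilon)
Deepest common ancestor (LCA) = Alpha

Answer: Alpha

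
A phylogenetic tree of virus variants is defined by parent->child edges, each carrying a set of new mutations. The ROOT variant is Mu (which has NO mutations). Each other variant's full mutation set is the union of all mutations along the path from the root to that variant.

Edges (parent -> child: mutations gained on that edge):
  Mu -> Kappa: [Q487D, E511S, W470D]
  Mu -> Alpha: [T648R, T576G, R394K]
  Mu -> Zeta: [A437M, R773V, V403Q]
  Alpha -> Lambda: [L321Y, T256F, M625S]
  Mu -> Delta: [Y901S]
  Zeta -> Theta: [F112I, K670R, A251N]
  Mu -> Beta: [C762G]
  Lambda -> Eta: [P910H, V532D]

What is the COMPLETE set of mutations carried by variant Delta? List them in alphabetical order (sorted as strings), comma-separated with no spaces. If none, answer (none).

Answer: Y901S

Derivation:
At Mu: gained [] -> total []
At Delta: gained ['Y901S'] -> total ['Y901S']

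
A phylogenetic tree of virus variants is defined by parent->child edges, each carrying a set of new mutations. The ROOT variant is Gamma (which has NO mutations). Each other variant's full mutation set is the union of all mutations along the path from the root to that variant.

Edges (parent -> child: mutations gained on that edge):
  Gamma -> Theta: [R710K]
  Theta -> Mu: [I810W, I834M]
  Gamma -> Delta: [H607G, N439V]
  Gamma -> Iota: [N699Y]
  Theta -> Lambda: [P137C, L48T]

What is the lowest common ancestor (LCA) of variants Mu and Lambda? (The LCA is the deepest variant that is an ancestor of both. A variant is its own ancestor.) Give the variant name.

Answer: Theta

Derivation:
Path from root to Mu: Gamma -> Theta -> Mu
  ancestors of Mu: {Gamma, Theta, Mu}
Path from root to Lambda: Gamma -> Theta -> Lambda
  ancestors of Lambda: {Gamma, Theta, Lambda}
Common ancestors: {Gamma, Theta}
Walk up from Lambda: Lambda (not in ancestors of Mu), Theta (in ancestors of Mu), Gamma (in ancestors of Mu)
Deepest common ancestor (LCA) = Theta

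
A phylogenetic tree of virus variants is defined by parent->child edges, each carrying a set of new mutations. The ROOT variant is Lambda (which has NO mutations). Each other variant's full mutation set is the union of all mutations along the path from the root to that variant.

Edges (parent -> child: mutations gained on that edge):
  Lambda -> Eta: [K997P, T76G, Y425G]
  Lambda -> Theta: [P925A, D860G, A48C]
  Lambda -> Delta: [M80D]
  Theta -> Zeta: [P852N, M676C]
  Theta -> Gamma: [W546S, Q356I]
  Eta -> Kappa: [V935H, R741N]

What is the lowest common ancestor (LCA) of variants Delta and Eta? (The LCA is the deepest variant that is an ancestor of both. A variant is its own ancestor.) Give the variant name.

Path from root to Delta: Lambda -> Delta
  ancestors of Delta: {Lambda, Delta}
Path from root to Eta: Lambda -> Eta
  ancestors of Eta: {Lambda, Eta}
Common ancestors: {Lambda}
Walk up from Eta: Eta (not in ancestors of Delta), Lambda (in ancestors of Delta)
Deepest common ancestor (LCA) = Lambda

Answer: Lambda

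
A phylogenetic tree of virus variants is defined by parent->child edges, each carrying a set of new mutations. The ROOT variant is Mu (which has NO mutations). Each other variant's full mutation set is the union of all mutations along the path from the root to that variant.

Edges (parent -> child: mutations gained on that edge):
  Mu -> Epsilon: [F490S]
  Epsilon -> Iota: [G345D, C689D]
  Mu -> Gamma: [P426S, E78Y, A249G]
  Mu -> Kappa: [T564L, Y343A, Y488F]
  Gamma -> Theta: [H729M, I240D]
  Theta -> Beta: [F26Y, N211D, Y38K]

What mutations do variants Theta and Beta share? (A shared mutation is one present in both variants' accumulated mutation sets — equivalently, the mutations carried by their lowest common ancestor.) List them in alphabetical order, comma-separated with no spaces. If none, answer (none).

Accumulating mutations along path to Theta:
  At Mu: gained [] -> total []
  At Gamma: gained ['P426S', 'E78Y', 'A249G'] -> total ['A249G', 'E78Y', 'P426S']
  At Theta: gained ['H729M', 'I240D'] -> total ['A249G', 'E78Y', 'H729M', 'I240D', 'P426S']
Mutations(Theta) = ['A249G', 'E78Y', 'H729M', 'I240D', 'P426S']
Accumulating mutations along path to Beta:
  At Mu: gained [] -> total []
  At Gamma: gained ['P426S', 'E78Y', 'A249G'] -> total ['A249G', 'E78Y', 'P426S']
  At Theta: gained ['H729M', 'I240D'] -> total ['A249G', 'E78Y', 'H729M', 'I240D', 'P426S']
  At Beta: gained ['F26Y', 'N211D', 'Y38K'] -> total ['A249G', 'E78Y', 'F26Y', 'H729M', 'I240D', 'N211D', 'P426S', 'Y38K']
Mutations(Beta) = ['A249G', 'E78Y', 'F26Y', 'H729M', 'I240D', 'N211D', 'P426S', 'Y38K']
Intersection: ['A249G', 'E78Y', 'H729M', 'I240D', 'P426S'] ∩ ['A249G', 'E78Y', 'F26Y', 'H729M', 'I240D', 'N211D', 'P426S', 'Y38K'] = ['A249G', 'E78Y', 'H729M', 'I240D', 'P426S']

Answer: A249G,E78Y,H729M,I240D,P426S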